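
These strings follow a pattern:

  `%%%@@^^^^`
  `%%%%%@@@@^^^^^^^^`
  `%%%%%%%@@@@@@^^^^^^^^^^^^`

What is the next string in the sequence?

%%%%%%%%%@@@@@@@@^^^^^^^^^^^^^^^^

Reading off run lengths: % runs 3, 5, 7; @ runs 2, 4, 6; ^ runs 4, 8, 12 — each is linear in n (n = 1, 2, …).
Setting n = 4 gives 9, 8, 16 characters in each block.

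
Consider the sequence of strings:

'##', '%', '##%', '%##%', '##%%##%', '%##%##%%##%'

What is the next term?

Each term (from the third on) is the two preceding terms concatenated in order: term 3 = ##·% = ##%.
So term 7 is ##%%##%·%##%##%%##%.

##%%##%%##%##%%##%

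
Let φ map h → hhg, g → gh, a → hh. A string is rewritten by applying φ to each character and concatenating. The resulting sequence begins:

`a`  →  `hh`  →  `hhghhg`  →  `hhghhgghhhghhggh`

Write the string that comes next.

hhghhgghhhghhgghghhhghhghhgghhhghhgghghhhg

Replace each of the 16 characters of hhghhgghhhghhggh in place — hhg hhg gh hhg hhg gh gh hhg hhg hhg gh hhg hhg gh gh hhg — and concatenate.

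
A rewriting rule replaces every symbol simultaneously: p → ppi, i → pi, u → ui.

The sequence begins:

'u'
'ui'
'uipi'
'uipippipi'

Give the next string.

uipippipippippipippipi

Apply φ to uipippipi symbol by symbol: u→ui, i→pi, p→ppi, i→pi, p→ppi, p→ppi, i→pi, p→ppi, i→pi; joined: ui pi ppi pi ppi ppi pi ppi pi.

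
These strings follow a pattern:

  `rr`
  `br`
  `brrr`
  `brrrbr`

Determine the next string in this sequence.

brrrbrbrrr

Each term (from the third on) is the previous term followed by the one before it: term 3 = br·rr = brrr.
So term 5 is brrrbr·brrr.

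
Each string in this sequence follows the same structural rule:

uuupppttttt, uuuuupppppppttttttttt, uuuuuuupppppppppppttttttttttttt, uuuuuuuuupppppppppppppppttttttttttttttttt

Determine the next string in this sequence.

Term n consists of 2n+1 u's, followed by 4n-1 p's, followed by 4n+1 t's (n = 1, 2, …).
At n = 5 the blocks have lengths 11, 19, 21.

uuuuuuuuuuupppppppppppppppppppttttttttttttttttttttt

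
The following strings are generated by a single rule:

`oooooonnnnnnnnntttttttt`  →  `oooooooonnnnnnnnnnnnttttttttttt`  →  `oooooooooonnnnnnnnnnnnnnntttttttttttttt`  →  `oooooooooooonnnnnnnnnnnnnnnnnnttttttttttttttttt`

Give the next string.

Each string has the form o^{2n+2} n^{3n+3} t^{3n+2}, where the shown terms are n = 2, 3, 4, 5.
For the next term, n = 6, so the run lengths are 14, 21, 20.

oooooooooooooonnnnnnnnnnnnnnnnnnnnntttttttttttttttttttt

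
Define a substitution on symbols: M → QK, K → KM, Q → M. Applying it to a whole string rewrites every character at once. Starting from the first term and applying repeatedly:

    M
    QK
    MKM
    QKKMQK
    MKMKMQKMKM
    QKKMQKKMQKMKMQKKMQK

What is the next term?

Applying the rule to each of the 19 symbols of QKKMQKKMQKMKMQKKMQK gives the pieces M KM KM QK M KM KM QK M KM QK KM QK M KM KM QK M KM, which concatenate to the answer.

MKMKMQKMKMKMQKMKMQKKMQKMKMKMQKMKM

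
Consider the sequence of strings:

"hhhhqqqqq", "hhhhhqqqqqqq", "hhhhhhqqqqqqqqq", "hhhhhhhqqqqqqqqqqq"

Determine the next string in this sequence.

hhhhhhhhqqqqqqqqqqqqq

Each string has the form h^{n+1} q^{2n-1}, where the shown terms are n = 3, 4, 5, 6.
At n = 7 the blocks have lengths 8, 13.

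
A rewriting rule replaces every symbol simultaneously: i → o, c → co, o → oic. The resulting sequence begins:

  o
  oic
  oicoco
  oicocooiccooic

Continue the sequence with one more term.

Applying the rule to each of the 14 symbols of oicocooiccooic gives the pieces oic o co oic co oic oic o co co oic oic o co, which concatenate to the answer.

oicocooiccooicoicococooicoicoco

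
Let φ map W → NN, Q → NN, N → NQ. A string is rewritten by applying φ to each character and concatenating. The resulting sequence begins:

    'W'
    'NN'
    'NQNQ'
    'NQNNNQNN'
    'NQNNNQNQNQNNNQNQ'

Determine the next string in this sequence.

NQNNNQNQNQNNNQNNNQNNNQNQNQNNNQNN

Applying the rule to each of the 16 symbols of NQNNNQNQNQNNNQNQ gives the pieces NQ NN NQ NQ NQ NN NQ NN NQ NN NQ NQ NQ NN NQ NN, which concatenate to the answer.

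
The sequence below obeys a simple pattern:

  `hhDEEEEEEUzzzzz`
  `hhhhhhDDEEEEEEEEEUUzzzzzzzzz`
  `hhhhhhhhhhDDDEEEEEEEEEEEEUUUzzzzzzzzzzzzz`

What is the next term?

hhhhhhhhhhhhhhDDDDEEEEEEEEEEEEEEEUUUUzzzzzzzzzzzzzzzzz

The n-th term is 4n-2 h's then n D's then 3n+3 E's then n U's then 4n+1 z's (n = 1, 2, …).
At n = 4 the blocks have lengths 14, 4, 15, 4, 17.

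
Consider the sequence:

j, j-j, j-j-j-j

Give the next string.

Every step duplicates the string with '-' between the halves.
One more doubling of j-j-j-j gives the answer.

j-j-j-j-j-j-j-j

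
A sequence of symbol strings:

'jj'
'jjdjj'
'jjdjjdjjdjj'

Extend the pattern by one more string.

Every step duplicates the string with 'd' between the halves.
So the next term is two copies of jjdjjdjjdjj with 'd' between the halves.

jjdjjdjjdjjdjjdjjdjjdjj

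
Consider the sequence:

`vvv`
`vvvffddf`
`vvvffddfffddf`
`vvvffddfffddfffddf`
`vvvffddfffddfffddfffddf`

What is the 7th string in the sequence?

Every step adds ffddf to the end: s(k+1) = s(k)·ffddf.
From vvvffddfffddfffddfffddf, 2 further steps: vvvffddfffddfffddfffddf → vvvffddfffddfffddfffddfffddf → (answer).

vvvffddfffddfffddfffddfffddfffddf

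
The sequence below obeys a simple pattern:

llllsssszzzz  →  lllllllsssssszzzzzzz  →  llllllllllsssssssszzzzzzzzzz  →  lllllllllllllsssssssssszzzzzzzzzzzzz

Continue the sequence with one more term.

llllllllllllllllsssssssssssszzzzzzzzzzzzzzzz

The n-th term is 3n-2 l's then 2n s's then 3n-2 z's, where the shown terms are n = 2, 3, 4, 5.
For the next term, n = 6, so the run lengths are 16, 12, 16.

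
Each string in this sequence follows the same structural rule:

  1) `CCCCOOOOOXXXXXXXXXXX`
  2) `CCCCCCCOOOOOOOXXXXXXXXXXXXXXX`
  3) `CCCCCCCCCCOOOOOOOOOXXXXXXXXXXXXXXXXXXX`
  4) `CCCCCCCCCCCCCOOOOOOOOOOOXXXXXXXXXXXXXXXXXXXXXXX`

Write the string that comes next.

Reading off run lengths: C runs 4, 7, 10, 13; O runs 5, 7, 9, 11; X runs 11, 15, 19, 23 — each is linear in n, where the shown terms are n = 2, 3, 4, 5.
For the next term, n = 6, so the run lengths are 16, 13, 27.

CCCCCCCCCCCCCCCCOOOOOOOOOOOOOXXXXXXXXXXXXXXXXXXXXXXXXXXX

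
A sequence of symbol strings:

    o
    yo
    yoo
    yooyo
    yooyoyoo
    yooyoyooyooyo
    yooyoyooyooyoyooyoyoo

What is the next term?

yooyoyooyooyoyooyoyooyooyoyooyooyo

From term 3 onward, concatenate the last term with the second-to-last: yo·o = yoo, yoo·yo = yooyo, …
The next term joins yooyoyooyooyoyooyoyoo and yooyoyooyooyo.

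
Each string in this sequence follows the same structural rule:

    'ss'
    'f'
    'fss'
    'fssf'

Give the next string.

fssffss

From term 3 onward, concatenate the last term with the second-to-last: f·ss = fss, fss·f = fssf, …
The next term joins fssf and fss.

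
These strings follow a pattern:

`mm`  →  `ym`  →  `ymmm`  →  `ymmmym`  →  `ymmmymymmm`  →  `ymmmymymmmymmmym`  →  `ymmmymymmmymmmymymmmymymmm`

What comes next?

ymmmymymmmymmmymymmmymymmmymmmymymmmymmmym

This is a Fibonacci-style word recurrence s(k) = s(k−1)·s(k−2): e.g. ym·mm = ymmm.
So term 8 is ymmmymymmmymmmymymmmymymmm·ymmmymymmmymmmym.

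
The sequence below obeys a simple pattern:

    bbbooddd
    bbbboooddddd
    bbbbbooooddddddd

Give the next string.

bbbbbboooooddddddddd

Term n consists of n+1 b's, followed by n o's, followed by 2n-1 d's, where the shown terms are n = 2, 3, 4.
Setting n = 5 gives 6, 5, 9 characters in each block.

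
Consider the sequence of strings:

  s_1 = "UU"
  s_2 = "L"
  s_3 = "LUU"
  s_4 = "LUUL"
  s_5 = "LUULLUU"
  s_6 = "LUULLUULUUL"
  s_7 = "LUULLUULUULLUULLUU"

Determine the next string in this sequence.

LUULLUULUULLUULLUULUULLUULUUL

From term 3 onward, concatenate the last term with the second-to-last: L·UU = LUU, LUU·L = LUUL, …
The next term joins LUULLUULUULLUULLUU and LUULLUULUUL.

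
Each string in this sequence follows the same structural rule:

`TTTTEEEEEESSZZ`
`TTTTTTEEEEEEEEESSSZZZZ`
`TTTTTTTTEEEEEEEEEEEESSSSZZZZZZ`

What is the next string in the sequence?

The n-th term is 2n+2 T's then 3n+3 E's then n+1 S's then 2n Z's (n = 1, 2, …).
For the next term, n = 4, so the run lengths are 10, 15, 5, 8.

TTTTTTTTTTEEEEEEEEEEEEEEESSSSSZZZZZZZZ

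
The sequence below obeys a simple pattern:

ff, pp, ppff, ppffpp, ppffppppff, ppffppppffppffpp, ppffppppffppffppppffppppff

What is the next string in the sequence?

Each term (from the third on) is the previous term followed by the one before it: term 3 = pp·ff = ppff.
So term 8 is ppffppppffppffppppffppppff·ppffppppffppffpp.

ppffppppffppffppppffppppffppffppppffppffpp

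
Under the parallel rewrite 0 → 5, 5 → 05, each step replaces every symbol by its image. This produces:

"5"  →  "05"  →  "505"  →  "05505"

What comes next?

Expanding 05505: 0→5, 5→05, 5→05, 0→5, 5→05. Concatenated: 5 05 05 5 05.

50505505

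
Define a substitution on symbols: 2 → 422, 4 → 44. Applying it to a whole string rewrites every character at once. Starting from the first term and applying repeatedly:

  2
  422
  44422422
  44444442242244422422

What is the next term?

444444444444444224224442242244444442242244422422

Replace each of the 20 characters of 44444442242244422422 in place — 44 44 44 44 44 44 44 422 422 44 422 422 44 44 44 422 422 44 422 422 — and concatenate.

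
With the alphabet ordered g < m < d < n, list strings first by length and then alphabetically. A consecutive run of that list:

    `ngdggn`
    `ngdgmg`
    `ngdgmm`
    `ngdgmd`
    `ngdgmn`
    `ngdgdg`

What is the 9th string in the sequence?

ngdgdn

Advancing 3 positions from ngdgdg through ngdgdg → ngdgdm → ngdgdd reaches term 9.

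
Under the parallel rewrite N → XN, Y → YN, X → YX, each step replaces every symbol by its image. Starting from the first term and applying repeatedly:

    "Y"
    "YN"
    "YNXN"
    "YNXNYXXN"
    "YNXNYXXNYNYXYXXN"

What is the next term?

YNXNYXXNYNYXYXXNYNXNYNYXYNYXYXXN

φ(YNXNYXXNYNYXYXXN) expands symbol-by-symbol to YN XN YX XN YN YX YX XN YN XN YN YX YN YX YX XN; joining the 16 pieces gives the next term.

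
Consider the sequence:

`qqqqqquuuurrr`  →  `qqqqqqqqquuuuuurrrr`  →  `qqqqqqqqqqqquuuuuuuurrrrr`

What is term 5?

Reading off run lengths: q runs 6, 9, 12; u runs 4, 6, 8; r runs 3, 4, 5 — each is linear in n, where the shown terms are n = 2, 3, 4.
Setting n = 6 gives 18, 12, 7 characters in each block.

qqqqqqqqqqqqqqqqqquuuuuuuuuuuurrrrrrr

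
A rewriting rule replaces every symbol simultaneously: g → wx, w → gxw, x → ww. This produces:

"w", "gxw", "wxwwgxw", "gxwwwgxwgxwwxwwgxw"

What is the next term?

wxwwgxwgxwgxwwxwwgxwwxwwgxwgxwwwgxwgxwwxwwgxw

Replace each of the 18 characters of gxwwwgxwgxwwxwwgxw in place — wx ww gxw gxw gxw wx ww gxw wx ww gxw gxw ww gxw gxw wx ww gxw — and concatenate.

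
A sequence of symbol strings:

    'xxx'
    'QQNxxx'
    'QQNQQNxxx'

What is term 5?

QQNQQNQQNQQNxxx

Each term is the previous one with QQN prepended.
From QQNQQNxxx, 2 further steps: QQNQQNxxx → QQNQQNQQNxxx → (answer).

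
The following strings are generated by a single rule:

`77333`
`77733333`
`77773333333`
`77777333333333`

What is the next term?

Term n consists of n 7's, followed by 2n-1 3's, where the shown terms are n = 2, 3, 4, 5.
Setting n = 6 gives 6, 11 characters in each block.

77777733333333333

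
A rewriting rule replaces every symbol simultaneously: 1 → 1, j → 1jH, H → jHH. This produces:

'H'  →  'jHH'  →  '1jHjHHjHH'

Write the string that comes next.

Rewriting each symbol of 1jHjHHjHH: 1→1, j→1jH, H→jHH, j→1jH, H→jHH, H→jHH, j→1jH, H→jHH, H→jHH, which concatenates to 1 1jH jHH 1jH jHH jHH 1jH jHH jHH.

11jHjHH1jHjHHjHH1jHjHHjHH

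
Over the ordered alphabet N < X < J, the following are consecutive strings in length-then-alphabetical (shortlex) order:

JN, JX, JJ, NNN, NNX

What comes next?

Find the rightmost character of NNX below J, bump it to the next letter, and reset everything to its right to N.

NNJ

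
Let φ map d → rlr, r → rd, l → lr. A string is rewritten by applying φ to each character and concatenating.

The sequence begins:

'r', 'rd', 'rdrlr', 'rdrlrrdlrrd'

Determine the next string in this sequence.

Apply φ to rdrlrrdlrrd symbol by symbol: r→rd, d→rlr, r→rd, l→lr, r→rd, r→rd, d→rlr, l→lr, r→rd, r→rd, d→rlr; joined: rd rlr rd lr rd rd rlr lr rd rd rlr.

rdrlrrdlrrdrdrlrlrrdrdrlr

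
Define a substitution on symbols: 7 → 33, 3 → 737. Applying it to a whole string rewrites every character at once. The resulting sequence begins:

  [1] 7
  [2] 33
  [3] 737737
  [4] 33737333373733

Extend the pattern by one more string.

Rewriting the 14 symbols of 33737333373733 one by one yields 737 737 33 737 33 737 737 737 737 33 737 33 737 737; concatenated:

73773733737337377377377373373733737737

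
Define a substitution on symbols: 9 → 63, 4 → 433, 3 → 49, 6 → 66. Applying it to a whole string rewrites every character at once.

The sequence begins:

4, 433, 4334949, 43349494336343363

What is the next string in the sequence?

Replace each of the 17 characters of 43349494336343363 in place — 433 49 49 433 63 433 63 433 49 49 66 49 433 49 49 66 49 — and concatenate.

433494943363433634334949664943349496649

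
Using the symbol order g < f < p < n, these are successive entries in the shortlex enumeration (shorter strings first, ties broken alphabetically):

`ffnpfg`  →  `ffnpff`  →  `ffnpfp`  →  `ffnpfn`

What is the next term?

ffnppg

Find the rightmost character of ffnpfn below n, bump it to the next letter, and reset everything to its right to g.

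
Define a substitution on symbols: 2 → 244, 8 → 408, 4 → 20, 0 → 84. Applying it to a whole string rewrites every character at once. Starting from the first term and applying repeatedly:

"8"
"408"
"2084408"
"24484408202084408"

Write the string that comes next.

Rewriting the 17 symbols of 24484408202084408 one by one yields 244 20 20 408 20 20 84 408 244 84 244 84 408 20 20 84 408; concatenated:

24420204082020844082448424484408202084408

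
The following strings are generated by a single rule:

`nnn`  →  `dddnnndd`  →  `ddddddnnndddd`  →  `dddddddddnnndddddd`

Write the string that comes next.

s(k+1) = ddd·s(k)·dd, so each term gains ddd as a prefix and dd as a suffix.
So the next term is ddd·dddddddddnnndddddd·dd.

ddddddddddddnnndddddddd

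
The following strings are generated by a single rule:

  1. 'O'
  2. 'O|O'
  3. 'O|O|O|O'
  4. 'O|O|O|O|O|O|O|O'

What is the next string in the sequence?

Every step duplicates the string with '|' between the halves.
Doubling O|O|O|O|O|O|O|O with '|' between the halves:

O|O|O|O|O|O|O|O|O|O|O|O|O|O|O|O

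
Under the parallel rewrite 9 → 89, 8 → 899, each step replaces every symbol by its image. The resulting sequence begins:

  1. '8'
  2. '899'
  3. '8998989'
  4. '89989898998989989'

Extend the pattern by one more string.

89989898998989989899898989989899898989989

φ(89989898998989989) expands symbol-by-symbol to 899 89 89 899 89 899 89 899 89 89 899 89 899 89 89 899 89; joining the 17 pieces gives the next term.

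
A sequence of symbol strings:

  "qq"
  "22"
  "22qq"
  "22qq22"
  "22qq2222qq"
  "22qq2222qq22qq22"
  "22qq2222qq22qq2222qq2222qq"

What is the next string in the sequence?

From term 3 onward, concatenate the last term with the second-to-last: 22·qq = 22qq, 22qq·22 = 22qq22, …
The next term joins 22qq2222qq22qq2222qq2222qq and 22qq2222qq22qq22.

22qq2222qq22qq2222qq2222qq22qq2222qq22qq22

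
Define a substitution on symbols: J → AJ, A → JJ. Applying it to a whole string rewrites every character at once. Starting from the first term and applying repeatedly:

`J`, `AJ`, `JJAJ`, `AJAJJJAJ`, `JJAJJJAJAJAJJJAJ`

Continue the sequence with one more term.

AJAJJJAJAJAJJJAJJJAJJJAJAJAJJJAJ

Applying the rule to each of the 16 symbols of JJAJJJAJAJAJJJAJ gives the pieces AJ AJ JJ AJ AJ AJ JJ AJ JJ AJ JJ AJ AJ AJ JJ AJ, which concatenate to the answer.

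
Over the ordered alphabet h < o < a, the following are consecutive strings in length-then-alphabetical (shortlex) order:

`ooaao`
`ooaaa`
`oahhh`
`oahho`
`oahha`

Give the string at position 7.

Continuing the enumeration 2 steps past oahha: oahha → oahoh → (answer).

oahoo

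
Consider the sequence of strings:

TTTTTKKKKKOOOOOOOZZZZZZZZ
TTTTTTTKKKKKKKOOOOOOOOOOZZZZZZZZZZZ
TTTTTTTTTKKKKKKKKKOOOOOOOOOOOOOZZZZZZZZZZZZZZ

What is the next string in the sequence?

Each string has the form T^{2n+1} K^{2n+1} O^{3n+1} Z^{3n+2}, where the shown terms are n = 2, 3, 4.
Setting n = 5 gives 11, 11, 16, 17 characters in each block.

TTTTTTTTTTTKKKKKKKKKKKOOOOOOOOOOOOOOOOZZZZZZZZZZZZZZZZZ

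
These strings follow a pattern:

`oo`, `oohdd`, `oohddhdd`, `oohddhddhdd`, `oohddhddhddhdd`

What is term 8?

Each term is the previous one with hdd appended.
From oohddhddhddhdd, 3 further steps: oohddhddhddhdd → oohddhddhddhddhdd → oohddhddhddhddhddhdd → (answer).

oohddhddhddhddhddhddhdd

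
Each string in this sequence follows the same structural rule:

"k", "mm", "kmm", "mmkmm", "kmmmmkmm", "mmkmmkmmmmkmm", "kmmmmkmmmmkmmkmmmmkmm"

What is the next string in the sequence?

Each term (from the third on) is the two preceding terms concatenated in order: term 3 = k·mm = kmm.
So term 8 is mmkmmkmmmmkmm·kmmmmkmmmmkmmkmmmmkmm.

mmkmmkmmmmkmmkmmmmkmmmmkmmkmmmmkmm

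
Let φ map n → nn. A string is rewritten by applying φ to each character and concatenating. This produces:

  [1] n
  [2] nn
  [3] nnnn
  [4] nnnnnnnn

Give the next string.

nnnnnnnnnnnnnnnn

Apply φ to nnnnnnnn symbol by symbol: n→nn, n→nn, n→nn, n→nn, n→nn, n→nn, n→nn, n→nn; joined: nn nn nn nn nn nn nn nn.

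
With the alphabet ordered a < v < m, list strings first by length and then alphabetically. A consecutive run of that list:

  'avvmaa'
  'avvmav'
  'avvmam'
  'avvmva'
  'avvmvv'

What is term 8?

avvmmv

Stepping forward 3 times from avvmvv: avvmvv → avvmvm → avvmma, then the target.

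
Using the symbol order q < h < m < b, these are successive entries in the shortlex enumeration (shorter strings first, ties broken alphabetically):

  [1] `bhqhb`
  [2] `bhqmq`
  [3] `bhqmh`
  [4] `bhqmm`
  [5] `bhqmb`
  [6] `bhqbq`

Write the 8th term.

Stepping forward 2 times from bhqbq: bhqbq → bhqbh, then the target.

bhqbm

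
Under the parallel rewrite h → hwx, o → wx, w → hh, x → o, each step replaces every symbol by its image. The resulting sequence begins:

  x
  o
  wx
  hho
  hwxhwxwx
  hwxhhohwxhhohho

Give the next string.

Applying the rule to each of the 15 symbols of hwxhhohwxhhohho gives the pieces hwx hh o hwx hwx wx hwx hh o hwx hwx wx hwx hwx wx, which concatenate to the answer.

hwxhhohwxhwxwxhwxhhohwxhwxwxhwxhwxwx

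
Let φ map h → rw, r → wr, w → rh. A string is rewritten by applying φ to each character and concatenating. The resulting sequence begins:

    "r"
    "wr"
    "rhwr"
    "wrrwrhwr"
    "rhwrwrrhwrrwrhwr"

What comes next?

φ(rhwrwrrhwrrwrhwr) expands symbol-by-symbol to wr rw rh wr rh wr wr rw rh wr wr rh wr rw rh wr; joining the 16 pieces gives the next term.

wrrwrhwrrhwrwrrwrhwrwrrhwrrwrhwr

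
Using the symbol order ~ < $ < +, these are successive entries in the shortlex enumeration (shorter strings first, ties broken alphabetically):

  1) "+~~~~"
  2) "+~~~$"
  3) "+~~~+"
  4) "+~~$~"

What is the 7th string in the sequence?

Advancing 3 positions from +~~$~ through +~~$~ → +~~$$ → +~~$+ reaches term 7.

+~~+~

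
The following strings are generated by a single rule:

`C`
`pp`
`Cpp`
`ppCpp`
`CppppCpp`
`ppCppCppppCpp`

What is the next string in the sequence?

CppppCppppCppCppppCpp

From term 3 onward, concatenate the second-to-last term with the last: C·pp = Cpp, pp·Cpp = ppCpp, …
The next term joins CppppCpp and ppCppCppppCpp.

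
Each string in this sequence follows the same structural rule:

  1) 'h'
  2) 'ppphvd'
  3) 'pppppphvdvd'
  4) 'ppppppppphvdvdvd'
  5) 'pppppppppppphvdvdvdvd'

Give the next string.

ppppppppppppppphvdvdvdvdvd

Each term wraps the previous one in ppp on the left and vd on the right.
One more step from pppppppppppphvdvdvdvd gives the answer.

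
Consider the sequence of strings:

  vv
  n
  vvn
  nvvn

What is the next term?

This is a Fibonacci-style word recurrence s(k) = s(k−2)·s(k−1): e.g. vv·n = vvn.
Continuing: vvn · nvvn gives term 5.

vvnnvvn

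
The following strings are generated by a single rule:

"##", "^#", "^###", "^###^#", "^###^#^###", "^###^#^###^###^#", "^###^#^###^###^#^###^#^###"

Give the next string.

Each term (from the third on) is the previous term followed by the one before it: term 3 = ^#·## = ^###.
Continuing: ^###^#^###^###^#^###^#^### · ^###^#^###^###^# gives term 8.

^###^#^###^###^#^###^#^###^###^#^###^###^#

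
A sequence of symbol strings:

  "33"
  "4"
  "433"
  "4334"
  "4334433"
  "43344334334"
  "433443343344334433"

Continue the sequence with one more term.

43344334334433443343344334334

From term 3 onward, concatenate the last term with the second-to-last: 4·33 = 433, 433·4 = 4334, …
So term 8 is 433443343344334433·43344334334.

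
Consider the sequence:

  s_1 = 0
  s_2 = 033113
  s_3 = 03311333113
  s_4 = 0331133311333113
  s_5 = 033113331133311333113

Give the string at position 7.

The strings grow by a fixed suffix 33113 each time.
From 033113331133311333113, 2 further steps: 033113331133311333113 → 03311333113331133311333113 → (answer).

0331133311333113331133311333113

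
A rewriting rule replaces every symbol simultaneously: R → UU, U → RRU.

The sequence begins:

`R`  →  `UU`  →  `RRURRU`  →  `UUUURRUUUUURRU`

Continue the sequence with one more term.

Replace each of the 14 characters of UUUURRUUUUURRU in place — RRU RRU RRU RRU UU UU RRU RRU RRU RRU RRU UU UU RRU — and concatenate.

RRURRURRURRUUUUURRURRURRURRURRUUUUURRU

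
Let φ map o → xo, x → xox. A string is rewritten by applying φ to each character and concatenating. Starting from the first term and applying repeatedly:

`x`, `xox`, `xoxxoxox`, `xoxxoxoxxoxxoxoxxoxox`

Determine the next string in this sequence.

Rewriting the 21 symbols of xoxxoxoxxoxxoxoxxoxox one by one yields xox xo xox xox xo xox xo xox xox xo xox xox xo xox xo xox xox xo xox xo xox; concatenated:

xoxxoxoxxoxxoxoxxoxoxxoxxoxoxxoxxoxoxxoxoxxoxxoxoxxoxox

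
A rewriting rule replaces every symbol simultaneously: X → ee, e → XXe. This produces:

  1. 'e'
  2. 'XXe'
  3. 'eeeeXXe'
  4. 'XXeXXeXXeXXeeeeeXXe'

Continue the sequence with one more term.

Rewriting the 19 symbols of XXeXXeXXeXXeeeeeXXe one by one yields ee ee XXe ee ee XXe ee ee XXe ee ee XXe XXe XXe XXe XXe ee ee XXe; concatenated:

eeeeXXeeeeeXXeeeeeXXeeeeeXXeXXeXXeXXeXXeeeeeXXe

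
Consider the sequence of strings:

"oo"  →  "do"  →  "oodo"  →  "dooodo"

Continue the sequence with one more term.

oododooodo

From term 3 onward, concatenate the second-to-last term with the last: oo·do = oodo, do·oodo = dooodo, …
So term 5 is oodo·dooodo.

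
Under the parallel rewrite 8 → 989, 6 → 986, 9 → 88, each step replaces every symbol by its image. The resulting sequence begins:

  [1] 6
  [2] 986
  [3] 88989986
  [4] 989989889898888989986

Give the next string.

889898888989889899898898988989989989989889898888989986

Replace each of the 21 characters of 989989889898888989986 in place — 88 989 88 88 989 88 989 989 88 989 88 989 989 989 989 88 989 88 88 989 986 — and concatenate.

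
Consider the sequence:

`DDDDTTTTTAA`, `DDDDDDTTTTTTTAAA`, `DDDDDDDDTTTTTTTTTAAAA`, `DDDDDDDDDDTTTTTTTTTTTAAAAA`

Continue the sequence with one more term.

The n-th term is 2n D's then 2n+1 T's then n A's, where the shown terms are n = 2, 3, 4, 5.
Setting n = 6 gives 12, 13, 6 characters in each block.

DDDDDDDDDDDDTTTTTTTTTTTTTAAAAAA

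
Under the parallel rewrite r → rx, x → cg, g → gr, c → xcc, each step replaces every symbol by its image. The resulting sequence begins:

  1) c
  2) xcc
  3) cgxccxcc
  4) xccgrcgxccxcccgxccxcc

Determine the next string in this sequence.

φ(xccgrcgxccxcccgxccxcc) expands symbol-by-symbol to cg xcc xcc gr rx xcc gr cg xcc xcc cg xcc xcc xcc gr cg xcc xcc cg xcc xcc; joining the 21 pieces gives the next term.

cgxccxccgrrxxccgrcgxccxcccgxccxccxccgrcgxccxcccgxccxcc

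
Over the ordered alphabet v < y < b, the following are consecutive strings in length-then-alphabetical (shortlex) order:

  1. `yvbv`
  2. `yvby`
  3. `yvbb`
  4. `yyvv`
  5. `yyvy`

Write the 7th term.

Stepping forward 2 times from yyvy: yyvy → yyvb, then the target.

yyyv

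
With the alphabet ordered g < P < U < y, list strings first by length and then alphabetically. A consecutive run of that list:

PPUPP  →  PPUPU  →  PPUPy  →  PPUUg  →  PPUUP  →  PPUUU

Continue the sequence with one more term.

PPUUy

The successor of PPUUU increments the rightmost position that isn't already y and resets every position after it to g.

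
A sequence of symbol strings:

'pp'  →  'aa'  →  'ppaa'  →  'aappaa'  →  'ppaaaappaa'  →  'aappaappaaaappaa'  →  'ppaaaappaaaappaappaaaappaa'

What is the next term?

aappaappaaaappaappaaaappaaaappaappaaaappaa

This is a Fibonacci-style word recurrence s(k) = s(k−2)·s(k−1): e.g. pp·aa = ppaa.
The next term joins aappaappaaaappaa and ppaaaappaaaappaappaaaappaa.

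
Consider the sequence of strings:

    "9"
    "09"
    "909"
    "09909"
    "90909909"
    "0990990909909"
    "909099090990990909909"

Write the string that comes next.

From term 3 onward, concatenate the second-to-last term with the last: 9·09 = 909, 09·909 = 09909, …
Continuing: 0990990909909 · 909099090990990909909 gives term 8.

0990990909909909099090990990909909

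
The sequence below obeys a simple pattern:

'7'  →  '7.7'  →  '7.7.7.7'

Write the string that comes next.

Every step duplicates the string with '.' between the halves.
Doubling 7.7.7.7 with '.' between the halves:

7.7.7.7.7.7.7.7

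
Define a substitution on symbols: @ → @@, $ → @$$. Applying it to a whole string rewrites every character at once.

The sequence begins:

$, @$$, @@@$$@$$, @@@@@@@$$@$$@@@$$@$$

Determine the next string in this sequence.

φ(@@@@@@@$$@$$@@@$$@$$) expands symbol-by-symbol to @@ @@ @@ @@ @@ @@ @@ @$$ @$$ @@ @$$ @$$ @@ @@ @@ @$$ @$$ @@ @$$ @$$; joining the 20 pieces gives the next term.

@@@@@@@@@@@@@@@$$@$$@@@$$@$$@@@@@@@$$@$$@@@$$@$$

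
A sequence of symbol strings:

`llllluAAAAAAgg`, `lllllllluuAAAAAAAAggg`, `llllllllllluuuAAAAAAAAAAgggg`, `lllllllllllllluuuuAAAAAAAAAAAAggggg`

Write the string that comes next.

Reading off run lengths: l runs 5, 8, 11, 14; u runs 1, 2, 3, 4; A runs 6, 8, 10, 12; g runs 2, 3, 4, 5 — each is linear in n, where the shown terms are n = 2, 3, 4, 5.
At n = 6 the blocks have lengths 17, 5, 14, 6.

llllllllllllllllluuuuuAAAAAAAAAAAAAAgggggg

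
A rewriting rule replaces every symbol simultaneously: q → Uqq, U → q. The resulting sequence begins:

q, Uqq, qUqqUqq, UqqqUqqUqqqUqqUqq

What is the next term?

Rewriting the 17 symbols of UqqqUqqUqqqUqqUqq one by one yields q Uqq Uqq Uqq q Uqq Uqq q Uqq Uqq Uqq q Uqq Uqq q Uqq Uqq; concatenated:

qUqqUqqUqqqUqqUqqqUqqUqqUqqqUqqUqqqUqqUqq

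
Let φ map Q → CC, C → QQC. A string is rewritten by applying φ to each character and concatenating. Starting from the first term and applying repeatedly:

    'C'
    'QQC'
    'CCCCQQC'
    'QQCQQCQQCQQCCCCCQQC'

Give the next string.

CCCCQQCCCCCQQCCCCCQQCCCCCQQCQQCQQCQQCQQCCCCCQQC

φ(QQCQQCQQCQQCCCCCQQC) expands symbol-by-symbol to CC CC QQC CC CC QQC CC CC QQC CC CC QQC QQC QQC QQC QQC CC CC QQC; joining the 19 pieces gives the next term.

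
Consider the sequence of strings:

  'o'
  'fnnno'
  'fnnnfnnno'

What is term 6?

Each term is the previous one with fnnn prepended.
From fnnnfnnno, 3 further steps: fnnnfnnno → fnnnfnnnfnnno → fnnnfnnnfnnnfnnno → (answer).

fnnnfnnnfnnnfnnnfnnno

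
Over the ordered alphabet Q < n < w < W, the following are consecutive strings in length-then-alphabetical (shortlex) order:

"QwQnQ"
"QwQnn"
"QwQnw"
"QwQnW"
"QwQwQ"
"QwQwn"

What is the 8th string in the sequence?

QwQwW

Continuing the enumeration 2 steps past QwQwn: QwQwn → QwQww → (answer).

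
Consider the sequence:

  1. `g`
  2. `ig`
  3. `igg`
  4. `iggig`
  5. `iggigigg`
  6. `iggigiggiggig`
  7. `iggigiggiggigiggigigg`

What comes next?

Each term (from the third on) is the previous term followed by the one before it: term 3 = ig·g = igg.
Continuing: iggigiggiggigiggigigg · iggigiggiggig gives term 8.

iggigiggiggigiggigiggiggigiggiggig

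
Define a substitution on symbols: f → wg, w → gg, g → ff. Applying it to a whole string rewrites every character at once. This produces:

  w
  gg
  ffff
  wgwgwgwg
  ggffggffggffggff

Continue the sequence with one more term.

Rewriting the 16 symbols of ggffggffggffggff one by one yields ff ff wg wg ff ff wg wg ff ff wg wg ff ff wg wg; concatenated:

ffffwgwgffffwgwgffffwgwgffffwgwg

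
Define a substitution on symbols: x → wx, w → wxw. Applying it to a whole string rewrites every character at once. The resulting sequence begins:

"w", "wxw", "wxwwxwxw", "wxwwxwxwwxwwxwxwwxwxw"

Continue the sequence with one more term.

Rewriting the 21 symbols of wxwwxwxwwxwwxwxwwxwxw one by one yields wxw wx wxw wxw wx wxw wx wxw wxw wx wxw wxw wx wxw wx wxw wxw wx wxw wx wxw; concatenated:

wxwwxwxwwxwwxwxwwxwxwwxwwxwxwwxwwxwxwwxwxwwxwwxwxwwxwxw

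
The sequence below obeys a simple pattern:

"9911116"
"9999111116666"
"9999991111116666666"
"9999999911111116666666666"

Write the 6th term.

9999999999991111111116666666666666666

Each string has the form 9^{2n} 1^{n+3} 6^{3n-2} (n = 1, 2, …).
For term 6, n = 6, so the run lengths are 12, 9, 16.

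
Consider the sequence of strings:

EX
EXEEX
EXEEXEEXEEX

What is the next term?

s(k+1) = s(k)·E·s(k) — each term doubles the last with 'E' between the halves.
Doubling EXEEXEEXEEX with 'E' between the halves:

EXEEXEEXEEXEEXEEXEEXEEX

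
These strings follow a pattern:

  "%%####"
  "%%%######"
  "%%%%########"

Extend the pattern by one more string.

Each string has the form %^{n} #^{2n}, where the shown terms are n = 2, 3, 4.
Setting n = 5 gives 5, 10 characters in each block.

%%%%%##########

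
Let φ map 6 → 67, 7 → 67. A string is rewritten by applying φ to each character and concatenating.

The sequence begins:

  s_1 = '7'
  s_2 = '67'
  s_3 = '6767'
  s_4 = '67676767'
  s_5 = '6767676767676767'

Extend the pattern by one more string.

Rewriting the 16 symbols of 6767676767676767 one by one yields 67 67 67 67 67 67 67 67 67 67 67 67 67 67 67 67; concatenated:

67676767676767676767676767676767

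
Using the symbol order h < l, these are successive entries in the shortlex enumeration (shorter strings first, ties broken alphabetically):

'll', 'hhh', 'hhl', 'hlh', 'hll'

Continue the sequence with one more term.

Find the rightmost character of hll below l, bump it to the next letter, and reset everything to its right to h.

lhh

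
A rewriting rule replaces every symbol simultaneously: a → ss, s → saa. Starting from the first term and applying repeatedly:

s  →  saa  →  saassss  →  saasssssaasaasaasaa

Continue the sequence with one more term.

saasssssaasaasaasaasaasssssaasssssaasssssaassss

Applying the rule to each of the 19 symbols of saasssssaasaasaasaa gives the pieces saa ss ss saa saa saa saa saa ss ss saa ss ss saa ss ss saa ss ss, which concatenate to the answer.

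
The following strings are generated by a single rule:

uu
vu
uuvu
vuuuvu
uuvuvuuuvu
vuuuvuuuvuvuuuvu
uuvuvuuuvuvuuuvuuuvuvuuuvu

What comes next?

vuuuvuuuvuvuuuvuuuvuvuuuvuvuuuvuuuvuvuuuvu

This is a Fibonacci-style word recurrence s(k) = s(k−2)·s(k−1): e.g. uu·vu = uuvu.
The next term joins vuuuvuuuvuvuuuvu and uuvuvuuuvuvuuuvuuuvuvuuuvu.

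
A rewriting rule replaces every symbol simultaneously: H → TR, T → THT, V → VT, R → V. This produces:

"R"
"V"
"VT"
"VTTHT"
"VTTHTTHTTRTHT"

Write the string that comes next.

φ(VTTHTTHTTRTHT) expands symbol-by-symbol to VT THT THT TR THT THT TR THT THT V THT TR THT; joining the 13 pieces gives the next term.

VTTHTTHTTRTHTTHTTRTHTTHTVTHTTRTHT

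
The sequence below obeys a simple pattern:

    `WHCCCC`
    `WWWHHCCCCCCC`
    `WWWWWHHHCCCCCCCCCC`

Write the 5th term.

Reading off run lengths: W runs 1, 3, 5; H runs 1, 2, 3; C runs 4, 7, 10 — each is linear in n (n = 1, 2, …).
At n = 5 the blocks have lengths 9, 5, 16.

WWWWWWWWWHHHHHCCCCCCCCCCCCCCCC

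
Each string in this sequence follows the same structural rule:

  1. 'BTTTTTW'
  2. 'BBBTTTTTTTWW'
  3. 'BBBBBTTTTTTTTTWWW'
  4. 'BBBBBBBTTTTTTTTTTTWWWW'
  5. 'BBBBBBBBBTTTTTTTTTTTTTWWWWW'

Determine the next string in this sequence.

Term n consists of 2n-1 B's, followed by 2n+3 T's, followed by n W's (n = 1, 2, …).
For the next term, n = 6, so the run lengths are 11, 15, 6.

BBBBBBBBBBBTTTTTTTTTTTTTTTWWWWWW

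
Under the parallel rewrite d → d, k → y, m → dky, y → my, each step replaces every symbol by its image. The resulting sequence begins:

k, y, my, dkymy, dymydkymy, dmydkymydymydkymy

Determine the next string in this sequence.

Replace each of the 17 characters of dmydkymydymydkymy in place — d dky my d y my dky my d my dky my d y my dky my — and concatenate.

ddkymydymydkymydmydkymydymydkymy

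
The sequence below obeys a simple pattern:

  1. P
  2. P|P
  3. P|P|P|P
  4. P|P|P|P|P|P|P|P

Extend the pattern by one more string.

P|P|P|P|P|P|P|P|P|P|P|P|P|P|P|P

Each string is two copies of the previous one joined by '|'.
So the next term is two copies of P|P|P|P|P|P|P|P with '|' between the halves.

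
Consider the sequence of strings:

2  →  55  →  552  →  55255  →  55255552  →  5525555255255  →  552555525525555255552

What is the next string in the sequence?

5525555255255552555525525555255255

This is a Fibonacci-style word recurrence s(k) = s(k−1)·s(k−2): e.g. 55·2 = 552.
Continuing: 552555525525555255552 · 5525555255255 gives term 8.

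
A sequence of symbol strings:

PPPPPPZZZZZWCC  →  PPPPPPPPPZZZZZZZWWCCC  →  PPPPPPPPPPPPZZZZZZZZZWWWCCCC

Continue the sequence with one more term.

The n-th term is 3n P's then 2n+1 Z's then n-1 W's then n C's, where the shown terms are n = 2, 3, 4.
Setting n = 5 gives 15, 11, 4, 5 characters in each block.

PPPPPPPPPPPPPPPZZZZZZZZZZZWWWWCCCCC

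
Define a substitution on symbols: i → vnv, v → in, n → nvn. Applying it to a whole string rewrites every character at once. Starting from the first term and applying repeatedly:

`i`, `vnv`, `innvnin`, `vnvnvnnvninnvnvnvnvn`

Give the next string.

Rewriting the 20 symbols of vnvnvnnvninnvnvnvnvn one by one yields in nvn in nvn in nvn nvn in nvn vnv nvn nvn in nvn in nvn in nvn in nvn; concatenated:

innvninnvninnvnnvninnvnvnvnvnnvninnvninnvninnvninnvn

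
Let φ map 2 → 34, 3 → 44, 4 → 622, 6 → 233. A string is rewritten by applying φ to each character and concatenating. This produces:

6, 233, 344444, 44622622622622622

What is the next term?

Replace each of the 17 characters of 44622622622622622 in place — 622 622 233 34 34 233 34 34 233 34 34 233 34 34 233 34 34 — and concatenate.

62262223334342333434233343423334342333434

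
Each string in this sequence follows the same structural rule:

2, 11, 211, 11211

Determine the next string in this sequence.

21111211

Each term (from the third on) is the two preceding terms concatenated in order: term 3 = 2·11 = 211.
So term 5 is 211·11211.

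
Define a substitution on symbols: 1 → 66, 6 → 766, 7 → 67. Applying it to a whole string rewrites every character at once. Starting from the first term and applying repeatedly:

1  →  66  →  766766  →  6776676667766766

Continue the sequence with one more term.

Rewriting the 16 symbols of 6776676667766766 one by one yields 766 67 67 766 766 67 766 766 766 67 67 766 766 67 766 766; concatenated:

766676776676667766766766676776676667766766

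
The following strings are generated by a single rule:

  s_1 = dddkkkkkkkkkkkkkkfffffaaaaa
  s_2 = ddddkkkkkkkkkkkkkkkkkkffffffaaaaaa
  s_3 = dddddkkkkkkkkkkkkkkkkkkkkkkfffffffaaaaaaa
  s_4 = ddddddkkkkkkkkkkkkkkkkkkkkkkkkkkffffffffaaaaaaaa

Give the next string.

Reading off run lengths: d runs 3, 4, 5, 6; k runs 14, 18, 22, 26; f runs 5, 6, 7, 8; a runs 5, 6, 7, 8 — each is linear in n, where the shown terms are n = 3, 4, 5, 6.
Setting n = 7 gives 7, 30, 9, 9 characters in each block.

dddddddkkkkkkkkkkkkkkkkkkkkkkkkkkkkkkfffffffffaaaaaaaaa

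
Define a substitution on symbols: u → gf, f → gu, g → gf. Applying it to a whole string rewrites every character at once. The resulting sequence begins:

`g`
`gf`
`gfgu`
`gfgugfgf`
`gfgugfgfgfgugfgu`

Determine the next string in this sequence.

gfgugfgfgfgugfgugfgugfgfgfgugfgf

Replace each of the 16 characters of gfgugfgfgfgugfgu in place — gf gu gf gf gf gu gf gu gf gu gf gf gf gu gf gf — and concatenate.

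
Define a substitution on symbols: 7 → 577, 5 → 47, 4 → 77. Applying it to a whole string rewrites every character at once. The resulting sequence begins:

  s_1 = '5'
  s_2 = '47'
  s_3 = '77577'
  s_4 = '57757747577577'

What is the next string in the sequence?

Applying the rule to each of the 14 symbols of 57757747577577 gives the pieces 47 577 577 47 577 577 77 577 47 577 577 47 577 577, which concatenate to the answer.

4757757747577577775774757757747577577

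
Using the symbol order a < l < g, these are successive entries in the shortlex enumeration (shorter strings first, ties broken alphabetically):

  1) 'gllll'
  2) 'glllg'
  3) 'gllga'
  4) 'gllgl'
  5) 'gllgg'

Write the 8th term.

Stepping forward 3 times from gllgg: gllgg → glgaa → glgal, then the target.

glgag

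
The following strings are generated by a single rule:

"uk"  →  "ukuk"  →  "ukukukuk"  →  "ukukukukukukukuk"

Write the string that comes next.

Every step duplicates the string.
Doubling ukukukukukukukuk:

ukukukukukukukukukukukukukukukuk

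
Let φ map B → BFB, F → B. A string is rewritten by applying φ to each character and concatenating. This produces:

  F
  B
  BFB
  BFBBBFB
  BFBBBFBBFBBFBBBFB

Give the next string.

Replace each of the 17 characters of BFBBBFBBFBBFBBBFB in place — BFB B BFB BFB BFB B BFB BFB B BFB BFB B BFB BFB BFB B BFB — and concatenate.

BFBBBFBBFBBFBBBFBBFBBBFBBFBBBFBBFBBFBBBFB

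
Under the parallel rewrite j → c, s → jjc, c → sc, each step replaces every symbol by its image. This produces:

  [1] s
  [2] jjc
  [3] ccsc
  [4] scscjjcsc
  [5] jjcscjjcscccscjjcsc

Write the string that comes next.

Applying the rule to each of the 19 symbols of jjcscjjcscccscjjcsc gives the pieces c c sc jjc sc c c sc jjc sc sc sc jjc sc c c sc jjc sc, which concatenate to the answer.

ccscjjcscccscjjcscscscjjcscccscjjcsc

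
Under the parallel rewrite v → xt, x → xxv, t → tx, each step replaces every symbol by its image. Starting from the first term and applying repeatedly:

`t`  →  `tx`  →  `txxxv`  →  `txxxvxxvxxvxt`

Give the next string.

Rewriting the 13 symbols of txxxvxxvxxvxt one by one yields tx xxv xxv xxv xt xxv xxv xt xxv xxv xt xxv tx; concatenated:

txxxvxxvxxvxtxxvxxvxtxxvxxvxtxxvtx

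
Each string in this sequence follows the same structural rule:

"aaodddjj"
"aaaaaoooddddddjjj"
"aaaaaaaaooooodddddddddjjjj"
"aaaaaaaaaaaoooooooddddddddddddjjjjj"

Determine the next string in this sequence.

aaaaaaaaaaaaaaooooooooodddddddddddddddjjjjjj

Term n consists of 3n-1 a's, followed by 2n-1 o's, followed by 3n d's, followed by n+1 j's (n = 1, 2, …).
Setting n = 5 gives 14, 9, 15, 6 characters in each block.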